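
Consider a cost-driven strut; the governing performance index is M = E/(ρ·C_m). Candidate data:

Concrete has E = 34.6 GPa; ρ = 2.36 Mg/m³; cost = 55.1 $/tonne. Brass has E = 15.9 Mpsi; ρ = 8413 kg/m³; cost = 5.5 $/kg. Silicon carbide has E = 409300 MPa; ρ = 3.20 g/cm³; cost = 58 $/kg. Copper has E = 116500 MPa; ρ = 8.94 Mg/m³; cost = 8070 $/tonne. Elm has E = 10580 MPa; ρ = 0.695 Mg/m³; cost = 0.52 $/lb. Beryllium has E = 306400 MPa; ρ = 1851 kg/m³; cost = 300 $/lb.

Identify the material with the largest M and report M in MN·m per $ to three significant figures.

After converting to SI:
  concrete: E = 34.60 GPa, ρ = 2360 kg/m³, cost = 0.05510 $/kg
  brass: E = 109.6 GPa, ρ = 8413 kg/m³, cost = 5.500 $/kg
  silicon carbide: E = 409.3 GPa, ρ = 3200 kg/m³, cost = 58.00 $/kg
  copper: E = 116.5 GPa, ρ = 8940 kg/m³, cost = 8.070 $/kg
  elm: E = 10.58 GPa, ρ = 695.0 kg/m³, cost = 1.146 $/kg
  beryllium: E = 306.4 GPa, ρ = 1851 kg/m³, cost = 661.4 $/kg
  concrete: M = 266 MN·m per $
  elm: M = 13.3 MN·m per $
  brass: M = 2.37 MN·m per $
  silicon carbide: M = 2.21 MN·m per $
  copper: M = 1.61 MN·m per $
  beryllium: M = 0.250 MN·m per $
Highest index: concrete.

concrete, M = 266 MN·m per $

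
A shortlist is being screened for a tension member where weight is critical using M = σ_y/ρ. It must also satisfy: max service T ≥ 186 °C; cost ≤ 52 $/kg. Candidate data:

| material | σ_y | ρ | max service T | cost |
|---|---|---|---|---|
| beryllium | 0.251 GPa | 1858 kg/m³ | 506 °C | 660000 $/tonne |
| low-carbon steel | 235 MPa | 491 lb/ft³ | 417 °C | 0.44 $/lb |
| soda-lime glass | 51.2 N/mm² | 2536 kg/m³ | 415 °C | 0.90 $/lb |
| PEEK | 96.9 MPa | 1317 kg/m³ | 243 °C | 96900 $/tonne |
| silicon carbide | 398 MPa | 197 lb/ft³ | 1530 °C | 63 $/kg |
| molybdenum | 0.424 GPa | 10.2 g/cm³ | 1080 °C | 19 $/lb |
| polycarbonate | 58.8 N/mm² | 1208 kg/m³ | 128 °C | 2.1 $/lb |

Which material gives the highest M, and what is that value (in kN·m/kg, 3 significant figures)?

Screen on constraints: max service T ≥ 186 °C; cost ≤ 52 $/kg. Survivors: low-carbon steel, soda-lime glass, molybdenum.
Convert each candidate to consistent units, then evaluate M:
  low-carbon steel: σ_y = 235.0 MPa, ρ = 7865 kg/m³
  soda-lime glass: σ_y = 51.20 MPa, ρ = 2536 kg/m³
  molybdenum: σ_y = 424.0 MPa, ρ = 10200 kg/m³
  molybdenum: M = 41.6 kN·m/kg
  low-carbon steel: M = 29.9 kN·m/kg
  soda-lime glass: M = 20.2 kN·m/kg
Molybdenum has the largest M.

molybdenum, M = 41.6 kN·m/kg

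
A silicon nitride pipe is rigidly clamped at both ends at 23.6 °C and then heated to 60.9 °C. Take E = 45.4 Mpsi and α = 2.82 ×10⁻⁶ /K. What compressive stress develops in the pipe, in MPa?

E = 45.4 Mpsi = 313.0 GPa.
ΔT = 37.30 K. Constrained thermal stress σ = E·α·ΔT = 313.0×10³ MPa × 2.82×10⁻⁶ × 37.30 = 32.9 MPa (compressive).

32.9 MPa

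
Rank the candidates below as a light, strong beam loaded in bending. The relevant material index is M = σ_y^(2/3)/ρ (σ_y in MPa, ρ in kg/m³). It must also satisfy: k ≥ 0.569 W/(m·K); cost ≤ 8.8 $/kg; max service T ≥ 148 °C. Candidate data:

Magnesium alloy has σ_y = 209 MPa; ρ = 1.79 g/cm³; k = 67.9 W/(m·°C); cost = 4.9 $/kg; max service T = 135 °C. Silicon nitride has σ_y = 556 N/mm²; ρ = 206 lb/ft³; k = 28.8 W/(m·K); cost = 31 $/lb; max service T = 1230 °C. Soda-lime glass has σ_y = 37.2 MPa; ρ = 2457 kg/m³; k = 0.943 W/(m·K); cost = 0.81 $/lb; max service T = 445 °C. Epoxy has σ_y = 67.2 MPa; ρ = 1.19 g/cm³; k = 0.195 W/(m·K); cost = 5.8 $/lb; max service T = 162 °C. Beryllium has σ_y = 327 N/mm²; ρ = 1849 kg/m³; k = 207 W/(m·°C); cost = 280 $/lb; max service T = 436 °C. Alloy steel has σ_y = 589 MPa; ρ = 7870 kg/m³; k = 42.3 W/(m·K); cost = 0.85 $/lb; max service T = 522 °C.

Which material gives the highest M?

alloy steel

Screen on constraints: k ≥ 0.569 W/(m·K); cost ≤ 8.8 $/kg; max service T ≥ 148 °C. Survivors: soda-lime glass, alloy steel.
Convert each candidate to consistent units, then evaluate M:
  soda-lime glass: σ_y = 37.20 MPa, ρ = 2457 kg/m³
  alloy steel: σ_y = 589.0 MPa, ρ = 7870 kg/m³
  alloy steel: M = 8.93×10⁻³
  soda-lime glass: M = 4.54×10⁻³
The maximum is for alloy steel.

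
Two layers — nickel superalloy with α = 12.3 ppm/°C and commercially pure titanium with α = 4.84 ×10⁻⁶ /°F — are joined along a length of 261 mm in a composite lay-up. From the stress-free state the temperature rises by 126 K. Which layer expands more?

nickel superalloy

commercially pure titanium: α = 4.84×10⁻⁶/°F × 9/5 = 8.71×10⁻⁶/K.
α(nickel superalloy) = 12.3×10⁻⁶/K vs α(commercially pure titanium) = 8.71×10⁻⁶/K.
Higher α expands more for the same ΔT: nickel superalloy.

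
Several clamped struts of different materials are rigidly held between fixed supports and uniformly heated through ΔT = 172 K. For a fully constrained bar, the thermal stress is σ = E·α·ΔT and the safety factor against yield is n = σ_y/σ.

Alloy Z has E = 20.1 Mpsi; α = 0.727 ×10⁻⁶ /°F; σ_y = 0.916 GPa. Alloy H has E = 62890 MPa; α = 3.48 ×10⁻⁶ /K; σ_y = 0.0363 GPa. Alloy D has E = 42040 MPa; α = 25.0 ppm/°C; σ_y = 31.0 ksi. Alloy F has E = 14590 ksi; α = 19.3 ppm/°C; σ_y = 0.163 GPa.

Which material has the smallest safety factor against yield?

alloy F

Converting E to GPa, α to ×10⁻⁶/K, σ_y to MPa, then σ and n for each:
  alloy Z: E = 138.6, α = 1.31, σ_y = 916.0 → σ = 31.2 MPa, n = 29.4
  alloy H: E = 62.89, α = 3.48, σ_y = 36.30 → σ = 37.6 MPa, n = 0.964
  alloy D: E = 42.04, α = 25.0, σ_y = 213.7 → σ = 181 MPa, n = 1.18
  alloy F: E = 100.6, α = 19.3, σ_y = 163.0 → σ = 334 MPa, n = 0.488
The minimum is alloy F at n = 0.488.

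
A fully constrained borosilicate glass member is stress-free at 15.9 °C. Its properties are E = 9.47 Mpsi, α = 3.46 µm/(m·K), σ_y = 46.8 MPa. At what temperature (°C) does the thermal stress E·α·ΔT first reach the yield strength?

223 °C

E = 9.47 Mpsi = 65.29 GPa.
E·α·ΔT = 46.80 MPa ⇒ ΔT = 46.80 / (65.29×10³ × 3.46×10⁻⁶) = 207.2 K.
T = 15.9 + 207.2 = 223.1 °C.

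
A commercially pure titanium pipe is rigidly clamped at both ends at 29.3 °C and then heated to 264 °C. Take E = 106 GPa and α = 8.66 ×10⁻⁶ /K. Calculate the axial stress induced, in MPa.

215 MPa

ΔT = 234.7 K. Constrained thermal stress σ = E·α·ΔT = 106.0×10³ MPa × 8.66×10⁻⁶ × 234.7 = 215 MPa (compressive).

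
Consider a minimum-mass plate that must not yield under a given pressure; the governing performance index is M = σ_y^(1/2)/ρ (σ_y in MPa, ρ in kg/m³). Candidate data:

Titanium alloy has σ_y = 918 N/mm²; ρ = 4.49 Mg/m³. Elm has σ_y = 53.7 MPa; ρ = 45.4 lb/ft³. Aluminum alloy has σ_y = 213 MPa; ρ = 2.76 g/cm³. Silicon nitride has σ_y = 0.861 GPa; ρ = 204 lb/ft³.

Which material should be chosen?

In SI units:
  titanium alloy: σ_y = 918.0 MPa, ρ = 4490 kg/m³
  elm: σ_y = 53.70 MPa, ρ = 727.2 kg/m³
  aluminum alloy: σ_y = 213.0 MPa, ρ = 2760 kg/m³
  silicon nitride: σ_y = 861.0 MPa, ρ = 3268 kg/m³
  elm: M = 10.1×10⁻³
  silicon nitride: M = 8.98×10⁻³
  titanium alloy: M = 6.75×10⁻³
  aluminum alloy: M = 5.29×10⁻³
Highest index: elm.

elm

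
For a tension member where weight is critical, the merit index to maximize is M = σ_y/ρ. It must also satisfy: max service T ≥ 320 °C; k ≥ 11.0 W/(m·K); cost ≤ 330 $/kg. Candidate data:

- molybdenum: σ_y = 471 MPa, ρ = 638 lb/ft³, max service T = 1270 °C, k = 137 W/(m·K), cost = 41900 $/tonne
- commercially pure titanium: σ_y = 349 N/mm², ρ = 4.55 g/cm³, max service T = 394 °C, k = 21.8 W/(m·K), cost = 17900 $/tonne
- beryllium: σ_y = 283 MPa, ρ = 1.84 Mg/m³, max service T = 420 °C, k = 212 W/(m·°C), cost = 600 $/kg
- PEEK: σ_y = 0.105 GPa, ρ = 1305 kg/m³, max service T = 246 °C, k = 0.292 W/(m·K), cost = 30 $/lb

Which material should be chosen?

commercially pure titanium

Screen on constraints: max service T ≥ 320 °C; k ≥ 11.0 W/(m·K); cost ≤ 330 $/kg. Survivors: molybdenum, commercially pure titanium.
Convert each candidate to consistent units, then evaluate M:
  molybdenum: σ_y = 471.0 MPa, ρ = 10220 kg/m³
  commercially pure titanium: σ_y = 349.0 MPa, ρ = 4550 kg/m³
  commercially pure titanium: M = 76.7 kN·m/kg
  molybdenum: M = 46.1 kN·m/kg
Commercially pure titanium ranks first.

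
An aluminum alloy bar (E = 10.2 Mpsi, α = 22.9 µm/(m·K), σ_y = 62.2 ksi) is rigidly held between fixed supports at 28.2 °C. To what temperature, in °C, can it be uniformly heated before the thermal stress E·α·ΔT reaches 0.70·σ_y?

E = 10.2 Mpsi = 70.33 GPa.
σ_y = 62.2 ksi = 428.9 MPa.
E·α·ΔT = 300.2 MPa ⇒ ΔT = 300.2 / (70.33×10³ × 22.9×10⁻⁶) = 186.4 K.
T = 28.2 + 186.4 = 214.6 °C.

215 °C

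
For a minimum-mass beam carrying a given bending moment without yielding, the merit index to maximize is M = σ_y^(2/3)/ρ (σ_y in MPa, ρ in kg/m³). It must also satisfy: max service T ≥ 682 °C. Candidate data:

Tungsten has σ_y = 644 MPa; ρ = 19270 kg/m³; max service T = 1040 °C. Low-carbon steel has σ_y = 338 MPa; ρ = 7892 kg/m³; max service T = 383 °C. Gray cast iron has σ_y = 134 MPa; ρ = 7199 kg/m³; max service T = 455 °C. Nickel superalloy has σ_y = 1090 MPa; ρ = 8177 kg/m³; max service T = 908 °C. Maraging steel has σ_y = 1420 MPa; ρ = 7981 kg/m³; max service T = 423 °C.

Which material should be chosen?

Screen on constraints: max service T ≥ 682 °C. Survivors: tungsten, nickel superalloy.
Per-candidate index values:
  nickel superalloy: M = 13.0×10⁻³
  tungsten: M = 3.87×10⁻³
Nickel superalloy has the largest M.

nickel superalloy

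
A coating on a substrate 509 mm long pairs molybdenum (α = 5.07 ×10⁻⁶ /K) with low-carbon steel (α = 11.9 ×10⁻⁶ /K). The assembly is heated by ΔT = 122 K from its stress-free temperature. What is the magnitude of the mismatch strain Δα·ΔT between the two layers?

8.33×10⁻⁴

Δα = |5.07 − 11.9|×10⁻⁶/K = 6.83×10⁻⁶/K.
Mismatch strain = Δα·ΔT = 6.83×10⁻⁶ × 122.0 = 8.33×10⁻⁴.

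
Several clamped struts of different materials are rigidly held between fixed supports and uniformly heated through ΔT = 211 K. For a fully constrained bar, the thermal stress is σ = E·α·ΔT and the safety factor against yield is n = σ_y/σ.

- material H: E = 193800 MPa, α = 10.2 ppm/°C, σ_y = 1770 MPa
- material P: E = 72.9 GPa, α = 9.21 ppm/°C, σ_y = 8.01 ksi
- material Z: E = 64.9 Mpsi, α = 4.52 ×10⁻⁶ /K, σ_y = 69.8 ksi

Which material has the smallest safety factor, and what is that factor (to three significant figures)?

material P, n = 0.390

In consistent units (E in GPa, α in ×10⁻⁶/K, σ_y in MPa):
  material H: E = 193.8, α = 10.2, σ_y = 1770 → σ = 417 MPa, n = 4.24
  material P: E = 72.90, α = 9.21, σ_y = 55.23 → σ = 142 MPa, n = 0.390
  material Z: E = 447.5, α = 4.52, σ_y = 481.3 → σ = 427 MPa, n = 1.13
Smallest n: material P with n = 0.390.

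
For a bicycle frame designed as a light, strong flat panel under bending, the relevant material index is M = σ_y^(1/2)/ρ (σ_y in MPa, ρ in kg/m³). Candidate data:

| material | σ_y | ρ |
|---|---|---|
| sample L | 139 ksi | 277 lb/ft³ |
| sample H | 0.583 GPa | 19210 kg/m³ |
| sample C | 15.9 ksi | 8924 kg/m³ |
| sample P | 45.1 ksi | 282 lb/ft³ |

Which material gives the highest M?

Putting every candidate on a common basis:
  sample L: σ_y = 958.4 MPa, ρ = 4437 kg/m³
  sample H: σ_y = 583.0 MPa, ρ = 19210 kg/m³
  sample C: σ_y = 109.6 MPa, ρ = 8924 kg/m³
  sample P: σ_y = 311.0 MPa, ρ = 4517 kg/m³
  sample L: M = 6.98×10⁻³
  sample P: M = 3.90×10⁻³
  sample H: M = 1.26×10⁻³
  sample C: M = 1.17×10⁻³
The maximum is for sample L.

sample L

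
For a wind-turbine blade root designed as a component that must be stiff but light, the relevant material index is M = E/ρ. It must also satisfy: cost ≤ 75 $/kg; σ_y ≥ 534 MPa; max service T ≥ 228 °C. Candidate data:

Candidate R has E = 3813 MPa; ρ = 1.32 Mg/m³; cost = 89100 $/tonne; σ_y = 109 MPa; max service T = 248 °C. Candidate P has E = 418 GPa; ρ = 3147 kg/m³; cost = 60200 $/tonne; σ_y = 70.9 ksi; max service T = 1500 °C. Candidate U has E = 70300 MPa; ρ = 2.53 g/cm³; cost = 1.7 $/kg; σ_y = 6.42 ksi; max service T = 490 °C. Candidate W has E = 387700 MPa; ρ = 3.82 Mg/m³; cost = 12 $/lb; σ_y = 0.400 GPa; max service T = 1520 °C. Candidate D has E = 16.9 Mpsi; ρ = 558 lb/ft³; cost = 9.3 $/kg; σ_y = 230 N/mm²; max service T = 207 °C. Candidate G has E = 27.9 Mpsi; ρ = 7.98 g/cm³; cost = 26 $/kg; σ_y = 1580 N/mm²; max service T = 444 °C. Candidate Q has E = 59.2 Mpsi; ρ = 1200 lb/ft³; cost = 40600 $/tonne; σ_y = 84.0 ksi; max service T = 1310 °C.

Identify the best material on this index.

candidate G

Screen on constraints: cost ≤ 75 $/kg; σ_y ≥ 534 MPa; max service T ≥ 228 °C. Survivors: candidate G, candidate Q.
After converting to SI:
  candidate G: E = 192.4 GPa, ρ = 7980 kg/m³
  candidate Q: E = 408.2 GPa, ρ = 19220 kg/m³
  candidate G: M = 24.1 MN·m/kg
  candidate Q: M = 21.2 MN·m/kg
Candidate G ranks first.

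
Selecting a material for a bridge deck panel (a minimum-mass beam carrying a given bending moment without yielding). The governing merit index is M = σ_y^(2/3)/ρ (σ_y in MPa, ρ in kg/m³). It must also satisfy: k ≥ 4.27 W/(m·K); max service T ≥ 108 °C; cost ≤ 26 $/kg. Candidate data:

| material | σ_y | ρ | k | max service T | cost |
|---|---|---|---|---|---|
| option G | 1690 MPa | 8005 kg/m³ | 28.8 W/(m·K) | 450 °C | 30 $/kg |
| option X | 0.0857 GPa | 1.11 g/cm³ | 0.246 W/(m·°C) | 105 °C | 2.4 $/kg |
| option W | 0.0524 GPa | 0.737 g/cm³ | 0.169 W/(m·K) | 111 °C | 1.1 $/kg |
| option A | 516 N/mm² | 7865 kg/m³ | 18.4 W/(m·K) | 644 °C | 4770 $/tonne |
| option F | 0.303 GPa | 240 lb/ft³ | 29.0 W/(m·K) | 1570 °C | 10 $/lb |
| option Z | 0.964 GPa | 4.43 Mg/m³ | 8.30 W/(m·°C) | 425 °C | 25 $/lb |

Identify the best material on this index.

option F

Screen on constraints: k ≥ 4.27 W/(m·K); max service T ≥ 108 °C; cost ≤ 26 $/kg. Survivors: option A, option F.
Normalizing units and computing the index:
  option A: σ_y = 516.0 MPa, ρ = 7865 kg/m³
  option F: σ_y = 303.0 MPa, ρ = 3844 kg/m³
  option F: M = 11.7×10⁻³
  option A: M = 8.18×10⁻³
Highest index: option F.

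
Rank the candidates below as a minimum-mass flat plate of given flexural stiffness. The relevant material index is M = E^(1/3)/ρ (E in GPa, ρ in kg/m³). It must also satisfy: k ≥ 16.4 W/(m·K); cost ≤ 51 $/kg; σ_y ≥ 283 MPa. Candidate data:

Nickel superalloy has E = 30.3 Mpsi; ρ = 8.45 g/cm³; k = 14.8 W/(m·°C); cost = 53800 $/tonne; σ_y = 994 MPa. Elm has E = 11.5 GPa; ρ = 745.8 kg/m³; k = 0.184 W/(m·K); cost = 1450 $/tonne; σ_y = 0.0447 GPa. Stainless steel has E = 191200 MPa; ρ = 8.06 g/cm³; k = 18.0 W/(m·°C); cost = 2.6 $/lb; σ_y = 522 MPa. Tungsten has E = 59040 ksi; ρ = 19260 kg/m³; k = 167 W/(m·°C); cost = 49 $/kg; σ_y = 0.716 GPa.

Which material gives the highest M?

Screen on constraints: k ≥ 16.4 W/(m·K); cost ≤ 51 $/kg; σ_y ≥ 283 MPa. Survivors: stainless steel, tungsten.
Putting every candidate on a common basis:
  stainless steel: E = 191.2 GPa, ρ = 8060 kg/m³
  tungsten: E = 407.1 GPa, ρ = 19260 kg/m³
  stainless steel: M = 0.715×10⁻³
  tungsten: M = 0.385×10⁻³
Highest index: stainless steel.

stainless steel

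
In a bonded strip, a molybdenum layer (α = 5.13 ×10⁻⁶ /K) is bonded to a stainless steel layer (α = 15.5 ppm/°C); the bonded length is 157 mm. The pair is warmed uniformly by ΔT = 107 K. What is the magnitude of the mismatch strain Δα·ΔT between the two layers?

1.11×10⁻³

Δα = |5.13 − 15.5|×10⁻⁶/K = 10.4×10⁻⁶/K.
Mismatch strain = Δα·ΔT = 10.4×10⁻⁶ × 107.0 = 1.11×10⁻³.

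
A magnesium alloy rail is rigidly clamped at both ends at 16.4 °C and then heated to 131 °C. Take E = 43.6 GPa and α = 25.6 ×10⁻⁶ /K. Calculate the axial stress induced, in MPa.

128 MPa

ΔT = 114.6 K. Constrained thermal stress σ = E·α·ΔT = 43.60×10³ MPa × 25.6×10⁻⁶ × 114.6 = 128 MPa (compressive).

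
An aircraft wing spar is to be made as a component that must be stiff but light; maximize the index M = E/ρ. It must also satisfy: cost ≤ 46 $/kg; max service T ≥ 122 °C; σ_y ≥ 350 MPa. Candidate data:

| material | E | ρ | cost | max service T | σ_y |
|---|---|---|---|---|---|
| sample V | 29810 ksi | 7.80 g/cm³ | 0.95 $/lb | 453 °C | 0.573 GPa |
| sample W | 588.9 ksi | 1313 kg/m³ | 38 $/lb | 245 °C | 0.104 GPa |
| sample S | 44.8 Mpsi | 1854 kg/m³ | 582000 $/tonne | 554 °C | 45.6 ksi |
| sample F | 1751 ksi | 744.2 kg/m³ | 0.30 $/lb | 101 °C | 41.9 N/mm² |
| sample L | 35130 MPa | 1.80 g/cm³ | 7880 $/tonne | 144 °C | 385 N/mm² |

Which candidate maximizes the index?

sample V

Screen on constraints: cost ≤ 46 $/kg; max service T ≥ 122 °C; σ_y ≥ 350 MPa. Survivors: sample V, sample L.
Putting every candidate on a common basis:
  sample V: E = 205.5 GPa, ρ = 7800 kg/m³
  sample L: E = 35.13 GPa, ρ = 1800 kg/m³
  sample V: M = 26.4 MN·m/kg
  sample L: M = 19.5 MN·m/kg
Highest index: sample V.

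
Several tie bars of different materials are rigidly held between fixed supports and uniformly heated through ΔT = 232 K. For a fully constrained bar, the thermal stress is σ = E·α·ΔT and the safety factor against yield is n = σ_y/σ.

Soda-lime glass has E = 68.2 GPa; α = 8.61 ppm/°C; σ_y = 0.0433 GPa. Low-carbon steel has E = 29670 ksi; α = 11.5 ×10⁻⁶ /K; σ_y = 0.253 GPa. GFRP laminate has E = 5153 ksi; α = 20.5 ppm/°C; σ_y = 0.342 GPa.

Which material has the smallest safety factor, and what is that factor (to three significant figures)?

In consistent units (E in GPa, α in ×10⁻⁶/K, σ_y in MPa):
  soda-lime glass: E = 68.20, α = 8.61, σ_y = 43.30 → σ = 136 MPa, n = 0.318
  low-carbon steel: E = 204.6, α = 11.5, σ_y = 253.0 → σ = 546 MPa, n = 0.464
  GFRP laminate: E = 35.53, α = 20.5, σ_y = 342.0 → σ = 169 MPa, n = 2.02
Smallest n: soda-lime glass with n = 0.318.

soda-lime glass, n = 0.318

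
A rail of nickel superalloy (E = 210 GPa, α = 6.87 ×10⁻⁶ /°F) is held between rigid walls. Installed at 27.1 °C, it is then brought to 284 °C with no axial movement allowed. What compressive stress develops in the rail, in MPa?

667 MPa

α = 6.87×10⁻⁶/°F × 9/5 = 12.4×10⁻⁶/K.
ΔT = 256.9 K. Constrained thermal stress σ = E·α·ΔT = 210.0×10³ MPa × 12.4×10⁻⁶ × 256.9 = 667 MPa (compressive).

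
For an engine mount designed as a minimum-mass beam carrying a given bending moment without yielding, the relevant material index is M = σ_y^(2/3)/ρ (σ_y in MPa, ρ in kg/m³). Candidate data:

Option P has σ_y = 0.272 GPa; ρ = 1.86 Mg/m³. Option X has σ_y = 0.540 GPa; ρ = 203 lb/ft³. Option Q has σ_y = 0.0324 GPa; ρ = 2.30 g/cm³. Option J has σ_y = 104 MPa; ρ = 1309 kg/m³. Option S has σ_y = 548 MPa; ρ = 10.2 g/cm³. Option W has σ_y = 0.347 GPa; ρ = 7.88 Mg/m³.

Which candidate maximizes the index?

In SI units:
  option P: σ_y = 272.0 MPa, ρ = 1860 kg/m³
  option X: σ_y = 540.0 MPa, ρ = 3252 kg/m³
  option Q: σ_y = 32.40 MPa, ρ = 2300 kg/m³
  option J: σ_y = 104.0 MPa, ρ = 1309 kg/m³
  option S: σ_y = 548.0 MPa, ρ = 10200 kg/m³
  option W: σ_y = 347.0 MPa, ρ = 7880 kg/m³
  option P: M = 22.6×10⁻³
  option X: M = 20.4×10⁻³
  option J: M = 16.9×10⁻³
  option S: M = 6.57×10⁻³
  option W: M = 6.27×10⁻³
  option Q: M = 4.42×10⁻³
Highest index: option P.

option P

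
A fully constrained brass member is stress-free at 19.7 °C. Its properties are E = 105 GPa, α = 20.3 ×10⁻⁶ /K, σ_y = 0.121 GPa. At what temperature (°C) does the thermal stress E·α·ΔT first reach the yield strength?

76.5 °C

σ_y = 0.121 GPa = 121.0 MPa.
E·α·ΔT = 121.0 MPa ⇒ ΔT = 121.0 / (105.0×10³ × 20.3×10⁻⁶) = 56.77 K.
T = 19.7 + 56.77 = 76.47 °C.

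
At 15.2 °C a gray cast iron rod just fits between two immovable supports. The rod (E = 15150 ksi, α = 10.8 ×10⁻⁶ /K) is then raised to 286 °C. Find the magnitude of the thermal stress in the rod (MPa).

E = 15150 ksi = 104.5 GPa.
ΔT = 270.8 K. Constrained thermal stress σ = E·α·ΔT = 104.5×10³ MPa × 10.8×10⁻⁶ × 270.8 = 305 MPa (compressive).

305 MPa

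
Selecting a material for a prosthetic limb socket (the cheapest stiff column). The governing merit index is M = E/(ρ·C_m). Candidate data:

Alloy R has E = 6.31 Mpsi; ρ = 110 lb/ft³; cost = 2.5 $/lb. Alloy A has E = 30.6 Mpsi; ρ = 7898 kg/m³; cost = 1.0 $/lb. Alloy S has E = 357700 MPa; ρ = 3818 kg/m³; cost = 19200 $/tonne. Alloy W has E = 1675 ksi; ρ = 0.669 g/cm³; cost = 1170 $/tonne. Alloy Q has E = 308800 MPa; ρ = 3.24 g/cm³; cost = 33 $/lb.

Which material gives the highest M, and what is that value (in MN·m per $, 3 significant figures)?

alloy W, M = 14.8 MN·m per $

After converting to SI:
  alloy R: E = 43.51 GPa, ρ = 1762 kg/m³, cost = 5.511 $/kg
  alloy A: E = 211.0 GPa, ρ = 7898 kg/m³, cost = 2.205 $/kg
  alloy S: E = 357.7 GPa, ρ = 3818 kg/m³, cost = 19.20 $/kg
  alloy W: E = 11.55 GPa, ρ = 669.0 kg/m³, cost = 1.170 $/kg
  alloy Q: E = 308.8 GPa, ρ = 3240 kg/m³, cost = 72.75 $/kg
  alloy W: M = 14.8 MN·m per $
  alloy A: M = 12.1 MN·m per $
  alloy S: M = 4.88 MN·m per $
  alloy R: M = 4.48 MN·m per $
  alloy Q: M = 1.31 MN·m per $
Alloy W ranks first.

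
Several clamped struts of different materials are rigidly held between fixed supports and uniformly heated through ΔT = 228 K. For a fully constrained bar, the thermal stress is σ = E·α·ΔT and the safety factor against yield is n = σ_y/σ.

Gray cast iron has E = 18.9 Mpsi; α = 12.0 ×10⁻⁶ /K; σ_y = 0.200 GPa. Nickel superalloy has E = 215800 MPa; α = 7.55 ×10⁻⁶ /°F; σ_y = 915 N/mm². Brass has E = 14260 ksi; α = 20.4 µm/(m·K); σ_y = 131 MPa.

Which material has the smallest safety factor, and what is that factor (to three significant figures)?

Per material, after unit conversion:
  gray cast iron: E = 130.3, α = 12.0, σ_y = 200.0 → σ = 357 MPa, n = 0.561
  nickel superalloy: E = 215.8, α = 13.6, σ_y = 915.0 → σ = 669 MPa, n = 1.37
  brass: E = 98.32, α = 20.4, σ_y = 131.0 → σ = 457 MPa, n = 0.286
Brass has the lowest safety factor, n = 0.286.

brass, n = 0.286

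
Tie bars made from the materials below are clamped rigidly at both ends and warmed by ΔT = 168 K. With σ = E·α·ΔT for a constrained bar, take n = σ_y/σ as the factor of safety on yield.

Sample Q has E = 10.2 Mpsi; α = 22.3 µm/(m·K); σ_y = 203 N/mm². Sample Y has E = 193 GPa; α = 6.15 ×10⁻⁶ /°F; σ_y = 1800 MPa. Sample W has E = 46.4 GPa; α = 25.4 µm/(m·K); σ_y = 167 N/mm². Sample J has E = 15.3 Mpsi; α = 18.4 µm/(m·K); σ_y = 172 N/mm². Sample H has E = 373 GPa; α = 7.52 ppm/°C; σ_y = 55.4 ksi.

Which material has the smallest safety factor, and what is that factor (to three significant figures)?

Converting E to GPa, α to ×10⁻⁶/K, σ_y to MPa, then σ and n for each:
  sample Q: E = 70.33, α = 22.3, σ_y = 203.0 → σ = 263 MPa, n = 0.770
  sample Y: E = 193.0, α = 11.1, σ_y = 1800 → σ = 359 MPa, n = 5.01
  sample W: E = 46.40, α = 25.4, σ_y = 167.0 → σ = 198 MPa, n = 0.843
  sample J: E = 105.5, α = 18.4, σ_y = 172.0 → σ = 326 MPa, n = 0.527
  sample H: E = 373.0, α = 7.52, σ_y = 382.0 → σ = 471 MPa, n = 0.811
Sample J has the lowest safety factor, n = 0.527.

sample J, n = 0.527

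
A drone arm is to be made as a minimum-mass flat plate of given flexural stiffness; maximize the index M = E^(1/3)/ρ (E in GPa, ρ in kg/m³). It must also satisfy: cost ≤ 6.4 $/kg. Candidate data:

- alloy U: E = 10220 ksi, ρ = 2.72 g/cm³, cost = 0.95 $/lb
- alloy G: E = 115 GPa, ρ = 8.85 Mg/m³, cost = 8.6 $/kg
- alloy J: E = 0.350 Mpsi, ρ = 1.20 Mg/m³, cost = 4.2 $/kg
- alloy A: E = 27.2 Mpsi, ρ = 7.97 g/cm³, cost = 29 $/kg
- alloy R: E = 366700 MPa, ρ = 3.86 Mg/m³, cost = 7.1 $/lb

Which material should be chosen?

Screen on constraints: cost ≤ 6.4 $/kg. Survivors: alloy U, alloy J.
Normalizing units and computing the index:
  alloy U: E = 70.46 GPa, ρ = 2720 kg/m³
  alloy J: E = 2.413 GPa, ρ = 1200 kg/m³
  alloy U: M = 1.52×10⁻³
  alloy J: M = 1.12×10⁻³
Highest index: alloy U.

alloy U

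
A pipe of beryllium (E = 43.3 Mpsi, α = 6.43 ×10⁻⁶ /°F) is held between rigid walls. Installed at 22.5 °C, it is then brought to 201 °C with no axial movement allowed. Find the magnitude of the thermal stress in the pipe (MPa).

E = 43.3 Mpsi = 298.5 GPa.
α = 6.43×10⁻⁶/°F × 9/5 = 11.6×10⁻⁶/K.
ΔT = 178.5 K. Constrained thermal stress σ = E·α·ΔT = 298.5×10³ MPa × 11.6×10⁻⁶ × 178.5 = 617 MPa (compressive).

617 MPa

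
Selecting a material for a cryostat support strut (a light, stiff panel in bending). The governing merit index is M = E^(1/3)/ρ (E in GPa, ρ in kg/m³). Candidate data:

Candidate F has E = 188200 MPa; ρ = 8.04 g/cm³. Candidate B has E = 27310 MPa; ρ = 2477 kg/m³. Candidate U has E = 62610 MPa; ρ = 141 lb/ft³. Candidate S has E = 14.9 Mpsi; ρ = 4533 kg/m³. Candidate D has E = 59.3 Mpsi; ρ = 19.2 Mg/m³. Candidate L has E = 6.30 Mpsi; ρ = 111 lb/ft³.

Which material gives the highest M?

Convert each candidate to consistent units, then evaluate M:
  candidate F: E = 188.2 GPa, ρ = 8040 kg/m³
  candidate B: E = 27.31 GPa, ρ = 2477 kg/m³
  candidate U: E = 62.61 GPa, ρ = 2259 kg/m³
  candidate S: E = 102.7 GPa, ρ = 4533 kg/m³
  candidate D: E = 408.9 GPa, ρ = 19200 kg/m³
  candidate L: E = 43.44 GPa, ρ = 1778 kg/m³
  candidate L: M = 1.98×10⁻³
  candidate U: M = 1.76×10⁻³
  candidate B: M = 1.22×10⁻³
  candidate S: M = 1.03×10⁻³
  candidate F: M = 0.713×10⁻³
  candidate D: M = 0.387×10⁻³
Candidate L has the largest M.

candidate L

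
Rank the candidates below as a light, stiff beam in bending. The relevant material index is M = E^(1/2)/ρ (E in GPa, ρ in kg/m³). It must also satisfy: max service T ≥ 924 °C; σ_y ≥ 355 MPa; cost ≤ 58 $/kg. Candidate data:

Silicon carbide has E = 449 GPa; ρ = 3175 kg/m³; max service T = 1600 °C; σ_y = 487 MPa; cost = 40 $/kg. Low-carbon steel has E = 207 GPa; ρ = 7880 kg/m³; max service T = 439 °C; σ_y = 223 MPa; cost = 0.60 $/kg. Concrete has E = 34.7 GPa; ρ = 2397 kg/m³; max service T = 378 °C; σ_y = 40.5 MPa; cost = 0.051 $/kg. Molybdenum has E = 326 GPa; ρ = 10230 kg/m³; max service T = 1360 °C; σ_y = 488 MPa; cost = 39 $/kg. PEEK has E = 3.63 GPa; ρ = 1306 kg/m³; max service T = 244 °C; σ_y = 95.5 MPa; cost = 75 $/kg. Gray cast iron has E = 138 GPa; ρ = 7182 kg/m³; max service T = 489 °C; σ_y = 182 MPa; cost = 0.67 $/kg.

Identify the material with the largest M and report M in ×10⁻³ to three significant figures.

Screen on constraints: max service T ≥ 924 °C; σ_y ≥ 355 MPa; cost ≤ 58 $/kg. Survivors: silicon carbide, molybdenum.
Evaluate M for each candidate:
  silicon carbide: M = 6.67×10⁻³
  molybdenum: M = 1.76×10⁻³
Silicon carbide has the largest M.

silicon carbide, M = 6.67×10⁻³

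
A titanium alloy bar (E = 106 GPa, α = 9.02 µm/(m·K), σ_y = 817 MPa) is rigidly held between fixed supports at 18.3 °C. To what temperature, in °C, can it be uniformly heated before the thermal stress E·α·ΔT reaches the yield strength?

E·α·ΔT = 817.0 MPa ⇒ ΔT = 817.0 / (106.0×10³ × 9.02×10⁻⁶) = 854.5 K.
T = 18.3 + 854.5 = 872.8 °C.

873 °C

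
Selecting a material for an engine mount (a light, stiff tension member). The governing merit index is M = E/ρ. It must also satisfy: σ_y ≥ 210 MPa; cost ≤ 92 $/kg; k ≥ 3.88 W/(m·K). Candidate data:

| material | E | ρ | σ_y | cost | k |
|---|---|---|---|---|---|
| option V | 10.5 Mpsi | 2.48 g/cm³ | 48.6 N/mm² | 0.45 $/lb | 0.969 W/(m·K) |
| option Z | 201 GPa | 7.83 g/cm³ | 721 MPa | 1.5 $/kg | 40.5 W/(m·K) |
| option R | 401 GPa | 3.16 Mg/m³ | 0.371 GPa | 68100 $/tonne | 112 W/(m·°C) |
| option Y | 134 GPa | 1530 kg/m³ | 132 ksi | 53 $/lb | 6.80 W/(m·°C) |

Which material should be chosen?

Screen on constraints: σ_y ≥ 210 MPa; cost ≤ 92 $/kg; k ≥ 3.88 W/(m·K). Survivors: option Z, option R.
Putting every candidate on a common basis:
  option Z: E = 201.0 GPa, ρ = 7830 kg/m³
  option R: E = 401.0 GPa, ρ = 3160 kg/m³
  option R: M = 127 MN·m/kg
  option Z: M = 25.7 MN·m/kg
Highest index: option R.

option R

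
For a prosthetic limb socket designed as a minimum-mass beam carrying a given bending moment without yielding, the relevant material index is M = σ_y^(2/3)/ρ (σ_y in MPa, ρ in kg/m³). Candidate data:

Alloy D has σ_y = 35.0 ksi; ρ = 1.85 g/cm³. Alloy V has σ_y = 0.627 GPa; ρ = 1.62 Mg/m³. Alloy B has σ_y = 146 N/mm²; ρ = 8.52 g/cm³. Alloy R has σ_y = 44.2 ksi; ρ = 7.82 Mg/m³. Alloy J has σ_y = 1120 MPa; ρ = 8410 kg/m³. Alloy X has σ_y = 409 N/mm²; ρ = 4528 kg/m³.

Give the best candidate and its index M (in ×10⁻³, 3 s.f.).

After converting to SI:
  alloy D: σ_y = 241.3 MPa, ρ = 1850 kg/m³
  alloy V: σ_y = 627.0 MPa, ρ = 1620 kg/m³
  alloy B: σ_y = 146.0 MPa, ρ = 8520 kg/m³
  alloy R: σ_y = 304.7 MPa, ρ = 7820 kg/m³
  alloy J: σ_y = 1120 MPa, ρ = 8410 kg/m³
  alloy X: σ_y = 409.0 MPa, ρ = 4528 kg/m³
  alloy V: M = 45.2×10⁻³
  alloy D: M = 21.0×10⁻³
  alloy J: M = 12.8×10⁻³
  alloy X: M = 12.2×10⁻³
  alloy R: M = 5.79×10⁻³
  alloy B: M = 3.25×10⁻³
Highest index: alloy V.

alloy V, M = 45.2×10⁻³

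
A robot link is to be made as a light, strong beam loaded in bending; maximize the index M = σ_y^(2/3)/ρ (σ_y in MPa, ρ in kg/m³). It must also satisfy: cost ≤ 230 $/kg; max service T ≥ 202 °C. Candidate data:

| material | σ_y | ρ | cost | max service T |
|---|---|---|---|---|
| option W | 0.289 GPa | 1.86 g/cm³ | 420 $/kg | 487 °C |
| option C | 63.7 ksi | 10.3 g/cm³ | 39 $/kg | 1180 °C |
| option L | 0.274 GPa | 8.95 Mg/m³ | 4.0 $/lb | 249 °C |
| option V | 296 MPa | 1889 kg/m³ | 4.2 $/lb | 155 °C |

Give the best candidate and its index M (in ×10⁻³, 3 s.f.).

Screen on constraints: cost ≤ 230 $/kg; max service T ≥ 202 °C. Survivors: option C, option L.
Normalizing units and computing the index:
  option C: σ_y = 439.2 MPa, ρ = 10300 kg/m³
  option L: σ_y = 274.0 MPa, ρ = 8950 kg/m³
  option C: M = 5.61×10⁻³
  option L: M = 4.71×10⁻³
Option C has the largest M.

option C, M = 5.61×10⁻³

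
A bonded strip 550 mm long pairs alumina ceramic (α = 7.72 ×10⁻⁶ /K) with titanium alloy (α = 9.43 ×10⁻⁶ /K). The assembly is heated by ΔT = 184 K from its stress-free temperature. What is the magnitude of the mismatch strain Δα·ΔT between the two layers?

3.15×10⁻⁴

Δα = |7.72 − 9.43|×10⁻⁶/K = 1.71×10⁻⁶/K.
Mismatch strain = Δα·ΔT = 1.71×10⁻⁶ × 184.0 = 3.15×10⁻⁴.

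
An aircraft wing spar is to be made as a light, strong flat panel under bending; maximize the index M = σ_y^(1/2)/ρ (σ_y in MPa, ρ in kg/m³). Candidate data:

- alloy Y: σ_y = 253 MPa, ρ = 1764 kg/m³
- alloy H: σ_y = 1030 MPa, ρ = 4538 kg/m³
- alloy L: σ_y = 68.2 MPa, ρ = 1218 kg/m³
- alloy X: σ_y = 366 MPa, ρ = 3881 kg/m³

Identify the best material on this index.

alloy Y

Evaluate M for each candidate:
  alloy Y: M = 9.02×10⁻³
  alloy H: M = 7.07×10⁻³
  alloy L: M = 6.78×10⁻³
  alloy X: M = 4.93×10⁻³
The maximum is for alloy Y.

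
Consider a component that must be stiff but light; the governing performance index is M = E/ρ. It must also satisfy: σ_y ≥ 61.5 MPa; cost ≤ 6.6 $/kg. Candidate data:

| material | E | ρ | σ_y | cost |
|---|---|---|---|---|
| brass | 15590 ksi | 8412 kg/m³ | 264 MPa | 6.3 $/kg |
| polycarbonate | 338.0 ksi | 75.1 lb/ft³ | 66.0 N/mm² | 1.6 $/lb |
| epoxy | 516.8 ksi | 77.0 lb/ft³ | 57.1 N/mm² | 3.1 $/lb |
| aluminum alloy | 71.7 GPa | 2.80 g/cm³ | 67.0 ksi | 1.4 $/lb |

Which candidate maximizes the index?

aluminum alloy

Screen on constraints: σ_y ≥ 61.5 MPa; cost ≤ 6.6 $/kg. Survivors: brass, polycarbonate, aluminum alloy.
Convert each candidate to consistent units, then evaluate M:
  brass: E = 107.5 GPa, ρ = 8412 kg/m³
  polycarbonate: E = 2.330 GPa, ρ = 1203 kg/m³
  aluminum alloy: E = 71.70 GPa, ρ = 2800 kg/m³
  aluminum alloy: M = 25.6 MN·m/kg
  brass: M = 12.8 MN·m/kg
  polycarbonate: M = 1.94 MN·m/kg
Aluminum alloy ranks first.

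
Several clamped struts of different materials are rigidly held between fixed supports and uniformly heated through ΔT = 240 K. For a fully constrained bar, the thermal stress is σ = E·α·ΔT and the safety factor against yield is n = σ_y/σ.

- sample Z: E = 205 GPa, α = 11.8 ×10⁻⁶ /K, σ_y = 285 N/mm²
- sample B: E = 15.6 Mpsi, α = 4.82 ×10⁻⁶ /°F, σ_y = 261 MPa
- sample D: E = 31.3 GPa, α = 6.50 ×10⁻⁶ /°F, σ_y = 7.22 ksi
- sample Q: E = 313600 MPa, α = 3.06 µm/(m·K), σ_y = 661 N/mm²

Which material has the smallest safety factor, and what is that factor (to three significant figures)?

With everything in SI (GPa, ×10⁻⁶/K, MPa):
  sample Z: E = 205.0, α = 11.8, σ_y = 285.0 → σ = 581 MPa, n = 0.491
  sample B: E = 107.6, α = 8.68, σ_y = 261.0 → σ = 224 MPa, n = 1.17
  sample D: E = 31.30, α = 11.7, σ_y = 49.78 → σ = 87.9 MPa, n = 0.566
  sample Q: E = 313.6, α = 3.06, σ_y = 661.0 → σ = 230 MPa, n = 2.87
The minimum is sample Z at n = 0.491.

sample Z, n = 0.491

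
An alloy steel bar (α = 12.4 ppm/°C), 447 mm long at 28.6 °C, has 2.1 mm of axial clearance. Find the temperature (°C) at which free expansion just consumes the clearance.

α·L₀·ΔT = 2.1 mm ⇒ ΔT = 2.1 / (12.4×10⁻⁶ × 447.0) = 378.9 K.
T = 28.6 + 378.9 = 407.5 °C.

407 °C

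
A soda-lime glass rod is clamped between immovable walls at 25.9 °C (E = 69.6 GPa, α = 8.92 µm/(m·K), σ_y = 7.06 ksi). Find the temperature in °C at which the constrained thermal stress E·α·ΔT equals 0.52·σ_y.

66.7 °C

σ_y = 7.06 ksi = 48.68 MPa.
E·α·ΔT = 25.31 MPa ⇒ ΔT = 25.31 / (69.60×10³ × 8.92×10⁻⁶) = 40.77 K.
T = 25.9 + 40.77 = 66.67 °C.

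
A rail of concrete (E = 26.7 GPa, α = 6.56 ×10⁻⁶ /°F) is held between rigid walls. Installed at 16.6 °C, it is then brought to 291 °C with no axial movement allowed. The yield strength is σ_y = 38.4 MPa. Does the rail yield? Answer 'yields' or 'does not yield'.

yields

α = 6.56×10⁻⁶/°F × 9/5 = 11.8×10⁻⁶/K.
ΔT = 274.4 K. Constrained thermal stress σ = E·α·ΔT = 26.70×10³ MPa × 11.8×10⁻⁶ × 274.4 = 86.5 MPa (compressive).
Compare to σ_y = 38.4 MPa: σ ≥ σ_y, so it yields.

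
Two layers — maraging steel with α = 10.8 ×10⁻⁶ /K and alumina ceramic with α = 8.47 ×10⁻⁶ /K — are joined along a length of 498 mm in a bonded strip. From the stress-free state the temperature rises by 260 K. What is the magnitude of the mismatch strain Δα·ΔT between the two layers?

Δα = |10.8 − 8.47|×10⁻⁶/K = 2.33×10⁻⁶/K.
Mismatch strain = Δα·ΔT = 2.33×10⁻⁶ × 260.0 = 6.06×10⁻⁴.

6.06×10⁻⁴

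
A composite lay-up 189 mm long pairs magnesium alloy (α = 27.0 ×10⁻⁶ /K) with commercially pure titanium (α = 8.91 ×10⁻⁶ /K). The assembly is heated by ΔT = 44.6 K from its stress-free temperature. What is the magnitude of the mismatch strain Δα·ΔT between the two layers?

8.07×10⁻⁴

Δα = |27.0 − 8.91|×10⁻⁶/K = 18.1×10⁻⁶/K.
Mismatch strain = Δα·ΔT = 18.1×10⁻⁶ × 44.6 = 8.07×10⁻⁴.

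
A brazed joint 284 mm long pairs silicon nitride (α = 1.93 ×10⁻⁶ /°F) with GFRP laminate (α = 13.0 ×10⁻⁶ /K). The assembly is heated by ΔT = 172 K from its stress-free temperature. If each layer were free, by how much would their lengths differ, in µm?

silicon nitride: α = 1.93×10⁻⁶/°F × 9/5 = 3.47×10⁻⁶/K.
Δα = |3.47 − 13.0|×10⁻⁶/K = 9.53×10⁻⁶/K.
ΔL_mismatch = Δα·L·ΔT = 9.53×10⁻⁶ × 284.0 mm × 172.0 K = 465 µm.

465 µm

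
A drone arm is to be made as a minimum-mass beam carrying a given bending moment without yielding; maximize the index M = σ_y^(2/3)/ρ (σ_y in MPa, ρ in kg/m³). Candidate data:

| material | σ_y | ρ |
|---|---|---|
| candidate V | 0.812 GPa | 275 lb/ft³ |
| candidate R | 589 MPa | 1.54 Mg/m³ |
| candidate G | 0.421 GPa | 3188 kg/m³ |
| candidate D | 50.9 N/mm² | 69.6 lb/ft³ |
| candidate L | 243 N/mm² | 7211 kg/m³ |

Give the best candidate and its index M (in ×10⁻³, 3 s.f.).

candidate R, M = 45.6×10⁻³

In SI units:
  candidate V: σ_y = 812.0 MPa, ρ = 4405 kg/m³
  candidate R: σ_y = 589.0 MPa, ρ = 1540 kg/m³
  candidate G: σ_y = 421.0 MPa, ρ = 3188 kg/m³
  candidate D: σ_y = 50.90 MPa, ρ = 1115 kg/m³
  candidate L: σ_y = 243.0 MPa, ρ = 7211 kg/m³
  candidate R: M = 45.6×10⁻³
  candidate V: M = 19.8×10⁻³
  candidate G: M = 17.6×10⁻³
  candidate D: M = 12.3×10⁻³
  candidate L: M = 5.40×10⁻³
Highest index: candidate R.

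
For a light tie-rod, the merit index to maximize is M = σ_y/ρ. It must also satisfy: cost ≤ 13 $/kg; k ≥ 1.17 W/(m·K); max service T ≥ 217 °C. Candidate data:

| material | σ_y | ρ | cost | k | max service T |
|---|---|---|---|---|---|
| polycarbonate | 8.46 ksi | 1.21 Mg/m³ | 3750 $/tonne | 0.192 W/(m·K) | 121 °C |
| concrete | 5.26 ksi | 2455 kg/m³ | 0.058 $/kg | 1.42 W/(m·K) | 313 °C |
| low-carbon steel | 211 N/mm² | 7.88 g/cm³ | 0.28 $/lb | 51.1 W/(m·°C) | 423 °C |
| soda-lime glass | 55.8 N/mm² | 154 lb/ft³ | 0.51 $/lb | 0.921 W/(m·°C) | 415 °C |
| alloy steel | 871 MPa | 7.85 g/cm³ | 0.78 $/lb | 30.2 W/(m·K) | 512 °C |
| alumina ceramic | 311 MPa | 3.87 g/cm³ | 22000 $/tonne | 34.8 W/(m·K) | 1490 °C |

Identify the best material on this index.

alloy steel

Screen on constraints: cost ≤ 13 $/kg; k ≥ 1.17 W/(m·K); max service T ≥ 217 °C. Survivors: concrete, low-carbon steel, alloy steel.
Normalizing units and computing the index:
  concrete: σ_y = 36.27 MPa, ρ = 2455 kg/m³
  low-carbon steel: σ_y = 211.0 MPa, ρ = 7880 kg/m³
  alloy steel: σ_y = 871.0 MPa, ρ = 7850 kg/m³
  alloy steel: M = 111 kN·m/kg
  low-carbon steel: M = 26.8 kN·m/kg
  concrete: M = 14.8 kN·m/kg
Alloy steel has the largest M.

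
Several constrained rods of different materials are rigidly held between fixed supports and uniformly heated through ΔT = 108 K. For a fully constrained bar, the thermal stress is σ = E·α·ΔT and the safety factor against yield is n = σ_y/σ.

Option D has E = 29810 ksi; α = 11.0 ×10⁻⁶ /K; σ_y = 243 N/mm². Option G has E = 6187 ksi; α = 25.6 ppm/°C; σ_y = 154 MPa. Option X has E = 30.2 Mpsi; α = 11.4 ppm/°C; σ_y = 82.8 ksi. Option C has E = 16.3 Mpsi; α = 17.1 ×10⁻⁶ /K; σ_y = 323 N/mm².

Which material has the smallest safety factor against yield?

option D

Converting E to GPa, α to ×10⁻⁶/K, σ_y to MPa, then σ and n for each:
  option D: E = 205.5, α = 11.0, σ_y = 243.0 → σ = 244 MPa, n = 0.995
  option G: E = 42.66, α = 25.6, σ_y = 154.0 → σ = 118 MPa, n = 1.31
  option X: E = 208.2, α = 11.4, σ_y = 570.9 → σ = 256 MPa, n = 2.23
  option C: E = 112.4, α = 17.1, σ_y = 323.0 → σ = 208 MPa, n = 1.56
The minimum is option D at n = 0.995.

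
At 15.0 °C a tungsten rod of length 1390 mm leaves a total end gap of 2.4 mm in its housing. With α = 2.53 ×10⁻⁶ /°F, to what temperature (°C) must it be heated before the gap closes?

394 °C

α = 2.53×10⁻⁶/°F × 9/5 = 4.55×10⁻⁶/K.
α·L₀·ΔT = 2.4 mm ⇒ ΔT = 2.4 / (4.55×10⁻⁶ × 1390.0) = 379.1 K.
T = 15.0 + 379.1 = 394.1 °C.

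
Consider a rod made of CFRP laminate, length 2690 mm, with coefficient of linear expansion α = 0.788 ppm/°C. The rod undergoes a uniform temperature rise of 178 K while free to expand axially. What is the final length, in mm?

2690.4 mm

ΔL = α·L₀·ΔT = 0.788×10⁻⁶ × 2690 mm × 178.0 K = 0.377 mm.
L = L₀ + ΔL = 2690 + 0.377 = 2690.4 mm.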